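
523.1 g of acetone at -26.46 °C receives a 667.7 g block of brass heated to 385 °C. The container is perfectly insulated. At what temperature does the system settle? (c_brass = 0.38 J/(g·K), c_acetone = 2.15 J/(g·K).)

T_f ≈ 49.3 °C

T_f = Σ m_i c_i T_i / Σ m_i c_i:
T_f = (253.73*385 + 1124.7*(-26.46)) / (253.73 + 1124.7)
    = 67926 / 1378.4 ≈ 49.28 °C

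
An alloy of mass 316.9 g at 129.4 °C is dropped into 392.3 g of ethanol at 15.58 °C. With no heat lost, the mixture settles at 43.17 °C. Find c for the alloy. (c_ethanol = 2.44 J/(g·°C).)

m_s c (T_s − T_f) = m_ethanol c_ethanol (T_f − T_0):
316.9×c×(129.4 − 43.17) = 392.3×2.44×(43.17 − 15.58)
27326 c = 26409  ⇒  c ≈ 0.9664 J/(g·°C)

c ≈ 0.966 J/(g·°C)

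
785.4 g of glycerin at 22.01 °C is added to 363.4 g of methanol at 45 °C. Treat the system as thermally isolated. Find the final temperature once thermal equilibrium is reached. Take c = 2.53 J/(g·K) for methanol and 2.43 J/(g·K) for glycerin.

T_f ≈ 29.5 °C

Heat gained plus heat lost sum to zero:
363.4×2.53×(T − 45) + 785.4×2.43×(T − 22.01) = 0
(919.4 + 1908.5) T = 919.4×45 + 1908.5×22.01
T = 83380/2827.9 ≈ 29.48 °C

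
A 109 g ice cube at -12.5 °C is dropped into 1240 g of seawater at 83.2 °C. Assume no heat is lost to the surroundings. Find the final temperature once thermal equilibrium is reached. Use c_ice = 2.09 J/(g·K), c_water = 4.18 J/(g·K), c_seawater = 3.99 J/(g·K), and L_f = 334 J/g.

Energy conservation, ΣQ = 0:
ice -12.5→0 °C: 109×2.09×12.5 = 2847.6
  fusion: m_ice L_f = 109×334 = 36406
  warm the meltwater: 455.62 T
  seawater: 4947.6(T − 83.2)
5403.2 T = 411640 − 39254 = 372387
T ≈ 68.92 °C — above 0 °C, consistent with complete melting.

T_f ≈ 68.9 °C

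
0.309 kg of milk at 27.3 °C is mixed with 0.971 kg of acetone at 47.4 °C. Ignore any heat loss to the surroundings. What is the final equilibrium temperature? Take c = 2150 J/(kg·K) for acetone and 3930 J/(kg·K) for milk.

T_f ≈ 40.0 °C

|Q_acetone| = |Q_milk|:
0.971*2150*(47.4 − T) = 0.309*3930*(T − 27.3)
2087.7(47.4 − T) = 1214.4(T − 27.3)
3302 T = 132107  ⇒  T ≈ 40.01 °C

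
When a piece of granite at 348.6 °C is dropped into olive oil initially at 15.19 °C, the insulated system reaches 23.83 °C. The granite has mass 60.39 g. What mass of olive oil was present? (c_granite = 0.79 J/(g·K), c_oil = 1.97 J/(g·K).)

m ≈ 910 g

|Q_granite| = |Q_oil|:
60.39·0.79·(348.6 − 23.83) = m·1.97·(23.83 − 15.19)
17.02 m = 15494  ⇒  m ≈ 910.3 g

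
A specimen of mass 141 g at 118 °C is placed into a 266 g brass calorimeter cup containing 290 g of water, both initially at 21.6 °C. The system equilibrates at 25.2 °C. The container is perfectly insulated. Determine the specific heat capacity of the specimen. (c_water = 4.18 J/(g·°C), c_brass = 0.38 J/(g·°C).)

c ≈ 0.361 J/(g·°C)

Net heat exchanged in the isolated system is zero:
141·c·(25.2 − 118) + 290·4.18·(25.2 − 21.6) + 266·0.38·(25.2 − 21.6) = 0
-13085 c = -4727.8
c = -4727.8/-13085 ≈ 0.3613 J/(g·°C)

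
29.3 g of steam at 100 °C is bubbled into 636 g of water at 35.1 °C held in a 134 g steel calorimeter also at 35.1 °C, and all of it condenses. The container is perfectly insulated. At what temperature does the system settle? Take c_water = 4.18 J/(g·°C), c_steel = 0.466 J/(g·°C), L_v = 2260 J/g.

Setting the total heat transfer to zero:
latent heat released on condensation: 29.3·2260 = 66218; condensate cools 100→T: 29.3·4.18·(T − 100) = 122.47(T − 100); original water: 2658.5(T − 35.1); cup: 62.44(T − 35.1)
2843.4 T = 66218 + 12247 + 95504 = 173970
T ≈ 61.18 °C, under the boiling point, so the assumption holds.

T_f ≈ 61.2 °C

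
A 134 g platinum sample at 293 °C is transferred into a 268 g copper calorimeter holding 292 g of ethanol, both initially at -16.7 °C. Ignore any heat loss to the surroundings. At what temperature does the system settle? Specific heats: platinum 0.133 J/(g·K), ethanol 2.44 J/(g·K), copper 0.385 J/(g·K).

With ΣQ=0 the equilibrium temperature is the m·c-weighted mean:
T_f = (17.82·293 + 712.48·(-16.7) + 103.18·(-16.7)) / (17.82 + 712.48 + 103.18)
    = -8399.7 / 833.48 ≈ -10.08 °C

T_f ≈ -10.1 °C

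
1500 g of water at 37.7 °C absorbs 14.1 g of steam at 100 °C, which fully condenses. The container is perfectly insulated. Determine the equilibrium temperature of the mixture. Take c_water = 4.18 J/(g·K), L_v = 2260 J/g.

T_f ≈ 43.3 °C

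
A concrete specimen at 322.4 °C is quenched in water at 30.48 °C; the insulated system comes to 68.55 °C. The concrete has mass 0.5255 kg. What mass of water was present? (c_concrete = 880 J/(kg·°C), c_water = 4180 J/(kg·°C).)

m ≈ 0.738 kg

Setting the total heat transfer to zero:
0.5255·880·(68.55 − 322.4) + m·4180·(68.55 − 30.48) = 0
159133 m = 117390
m = 117390/159133 ≈ 0.7377 kg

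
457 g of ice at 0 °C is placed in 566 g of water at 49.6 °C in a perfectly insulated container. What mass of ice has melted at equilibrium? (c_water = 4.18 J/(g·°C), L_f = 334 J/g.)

m_melted ≈ 351 g

Water can give up m c ΔT = 566·4.18·49.6 = 117348 J before reaching 0 °C.
Melting all 457 g of ice would need 457·334 = 152638 J.
117348 J < 152638 J, so only part of the ice melts and the system sits at 0 °C.
m_melted·334 = 117348  ⇒  m_melted ≈ 351.3 g.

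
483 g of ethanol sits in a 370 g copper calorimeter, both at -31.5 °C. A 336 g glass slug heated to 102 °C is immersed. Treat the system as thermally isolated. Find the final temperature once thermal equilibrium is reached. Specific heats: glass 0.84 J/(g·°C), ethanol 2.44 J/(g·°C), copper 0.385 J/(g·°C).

Net heat exchanged in the isolated system is zero:
336*0.84*(T − 102) + 483*2.44*(T − (-31.5)) + 370*0.385*(T − (-31.5)) = 0
282.24(T − 102) + 1178.5(T − (-31.5)) + 142.45(T − (-31.5)) = 0
(282.24 + 1178.5 + 142.45) T = 282.24*102 + 1178.5*(-31.5) + 142.45*(-31.5)
T = -12822 / 1603.2 = -8 °C

T_f ≈ -8.0 °C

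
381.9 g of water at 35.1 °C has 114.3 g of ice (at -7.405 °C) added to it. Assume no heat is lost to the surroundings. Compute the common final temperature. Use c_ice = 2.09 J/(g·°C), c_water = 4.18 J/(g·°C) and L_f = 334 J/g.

T_f ≈ 7.8 °C

Energy balance with sensible and latent terms:
warm ice to 0 °C: 114.3·2.09·(0 − (-7.405)) = 1769; latent heat to melt: 114.3·334 = 38176; warm the meltwater: 477.77 T; water cools: 381.9·4.18·(T − 35.1) = 1596.3(T − 35.1)
2074.1 T = 56032 − 39945 = 16086
T ≈ 7.76 °C. Since T > 0 °C, the all-ice-melts assumption holds.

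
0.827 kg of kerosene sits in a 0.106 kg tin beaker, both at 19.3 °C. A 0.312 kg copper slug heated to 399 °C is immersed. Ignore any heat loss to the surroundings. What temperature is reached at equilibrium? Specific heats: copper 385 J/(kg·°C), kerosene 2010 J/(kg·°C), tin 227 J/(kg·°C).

T_f ≈ 44.5 °C

T_f is the heat-capacity-weighted average of the initial temperatures:
T_f = (120.12*399 + 1662.3*19.3 + 24.06*19.3) / (120.12 + 1662.3 + 24.06)
    = 80474 / 1806.5 ≈ 44.55 °C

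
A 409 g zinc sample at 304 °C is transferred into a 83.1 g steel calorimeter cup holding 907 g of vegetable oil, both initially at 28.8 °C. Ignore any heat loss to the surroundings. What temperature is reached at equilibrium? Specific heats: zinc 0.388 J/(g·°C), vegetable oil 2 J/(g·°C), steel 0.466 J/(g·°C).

T_f is the heat-capacity-weighted average of the initial temperatures:
T_f = (158.69×304 + 1814×28.8 + 38.72×28.8) / (158.69 + 1814 + 38.72)
    = 101601 / 2011.4 ≈ 50.51 °C

T_f ≈ 50.5 °C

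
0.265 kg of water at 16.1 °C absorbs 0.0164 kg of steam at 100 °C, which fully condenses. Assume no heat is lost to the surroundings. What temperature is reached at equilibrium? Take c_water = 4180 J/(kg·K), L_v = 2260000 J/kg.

T_f ≈ 52.5 °C

Energy conservation, ΣQ = 0:
latent heat released on condensation: 0.0164·2260000 = 37064
  condensed water 100 °C→T: 68.55(T − 100)
  water warms: 0.265·4180·(T − 16.1) = 1107.7(T − 16.1)
1176.3 T = 37064 + 6855.2 + 17834 = 61753
T ≈ 52.50 °C, under the boiling point, so the assumption holds.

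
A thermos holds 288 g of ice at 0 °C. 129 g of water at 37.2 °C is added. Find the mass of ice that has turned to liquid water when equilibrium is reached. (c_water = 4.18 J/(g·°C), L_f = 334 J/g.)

Heat available from the water dropping to 0 °C: 129×4.18×37.2 = 20059 J.
To melt every bit of ice: 288×334 = 96192 J.
Since 20059 < 96192 J, not all the ice melts; equilibrium is at 0 °C.
m_melted×334 = 20059  ⇒  m_melted ≈ 60.06 g.

m_melted ≈ 60.1 g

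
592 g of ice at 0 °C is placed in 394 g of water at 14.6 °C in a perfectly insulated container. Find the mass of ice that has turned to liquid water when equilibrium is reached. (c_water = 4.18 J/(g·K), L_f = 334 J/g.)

m_melted ≈ 72 g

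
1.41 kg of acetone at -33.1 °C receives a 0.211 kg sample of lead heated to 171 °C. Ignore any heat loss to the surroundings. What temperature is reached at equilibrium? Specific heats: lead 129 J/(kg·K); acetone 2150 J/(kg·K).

Energy conservation, ΣQ = 0:
0.211·129·(T − 171) + 1.41·2150·(T − (-33.1)) = 0
(27.22 + 3031.5) T = 27.22·171 + 3031.5·(-33.1)
T = -95688/3058.7 ≈ -31.28 °C

T_f ≈ -31.3 °C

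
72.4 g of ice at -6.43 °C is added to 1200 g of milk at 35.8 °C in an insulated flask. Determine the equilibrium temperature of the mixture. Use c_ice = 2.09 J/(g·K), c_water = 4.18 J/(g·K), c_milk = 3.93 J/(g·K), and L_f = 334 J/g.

T_f ≈ 28.6 °C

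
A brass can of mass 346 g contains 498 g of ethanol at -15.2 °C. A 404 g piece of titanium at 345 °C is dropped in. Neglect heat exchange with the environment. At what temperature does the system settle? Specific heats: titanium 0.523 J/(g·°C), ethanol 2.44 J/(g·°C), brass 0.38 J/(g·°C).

T_f ≈ 33.7 °C

Let T be the final temperature. ΣQ_i = 0:
404×0.523×(T − 345) + 498×2.44×(T − (-15.2)) + 346×0.38×(T − (-15.2)) = 0
211.29(T − 345) + 1215.1(T − (-15.2)) + 131.48(T − (-15.2)) = 0
1557.9 T = 52427
T = 52427 / 1557.9 = 33.7 °C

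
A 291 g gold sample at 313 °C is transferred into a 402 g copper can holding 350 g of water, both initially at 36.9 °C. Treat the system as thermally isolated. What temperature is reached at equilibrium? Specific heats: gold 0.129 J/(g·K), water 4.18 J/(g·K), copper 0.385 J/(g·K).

T_f ≈ 43.2 °C

Taking heat into each body as positive, Σ m c ΔT = 0:
291×0.129×(T − 313) + 350×4.18×(T − 36.9) + 402×0.385×(T − 36.9) = 0
37.54(T − 313) + 1463(T − 36.9) + 154.77(T − 36.9) = 0
1655.3 T = 71445
T ≈ 43.16 °C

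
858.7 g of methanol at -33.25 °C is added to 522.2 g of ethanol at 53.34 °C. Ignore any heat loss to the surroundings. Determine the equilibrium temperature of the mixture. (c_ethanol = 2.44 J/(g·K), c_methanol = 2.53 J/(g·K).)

T_f ≈ -1.2 °C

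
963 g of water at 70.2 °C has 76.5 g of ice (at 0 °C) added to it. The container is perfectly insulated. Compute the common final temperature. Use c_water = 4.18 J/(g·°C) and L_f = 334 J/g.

T_f ≈ 59.2 °C

Taking heat into each body as positive, Σ m c ΔT = 0:
melt ice: 76.5·334 = 25551
  warm the meltwater: 319.77 T
  water: 4025.3(T − 70.2)
4345.1 T = 282579 − 25551 = 257028
T ≈ 59.15 °C — above 0 °C, consistent with complete melting.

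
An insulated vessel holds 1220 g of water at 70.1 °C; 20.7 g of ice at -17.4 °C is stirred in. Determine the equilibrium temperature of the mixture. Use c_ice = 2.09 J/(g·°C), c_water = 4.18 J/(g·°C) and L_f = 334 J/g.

Net heat exchanged in the isolated system is zero:
warm ice to 0 °C: 20.7·2.09·(0 − (-17.4)) = 752.78; melt ice: 20.7·334 = 6913.8; warm the meltwater: 86.53 T; water cools: 1220·4.18·(T − 70.1) = 5099.6(T − 70.1)
5186.1 T = 357482 − 7666.6 = 349815
T ≈ 67.45 °C — above 0 °C, consistent with complete melting.

T_f ≈ 67.5 °C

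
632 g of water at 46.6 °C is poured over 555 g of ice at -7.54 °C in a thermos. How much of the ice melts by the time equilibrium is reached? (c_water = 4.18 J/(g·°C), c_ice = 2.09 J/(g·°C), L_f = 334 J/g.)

m_melted ≈ 342 g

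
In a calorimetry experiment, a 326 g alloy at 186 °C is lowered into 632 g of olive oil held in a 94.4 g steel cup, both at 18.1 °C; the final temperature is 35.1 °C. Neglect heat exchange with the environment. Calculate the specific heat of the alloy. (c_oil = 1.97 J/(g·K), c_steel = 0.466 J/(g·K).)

c ≈ 0.445 J/(g·K)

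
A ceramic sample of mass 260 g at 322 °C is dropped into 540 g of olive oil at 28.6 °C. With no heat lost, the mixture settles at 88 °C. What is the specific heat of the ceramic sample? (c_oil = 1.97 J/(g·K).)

c ≈ 1.04 J/(g·K)

Heat lost by the ceramic sample = heat gained by the oil:
260·c·(322 − 88) = 540·1.97·(88 − 28.6)
60840 c = 63190  ⇒  c ≈ 1.039 J/(g·K)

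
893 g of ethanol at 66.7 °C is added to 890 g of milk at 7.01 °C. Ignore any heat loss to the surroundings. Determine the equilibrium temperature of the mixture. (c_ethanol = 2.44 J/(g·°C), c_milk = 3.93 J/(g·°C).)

T_f ≈ 29.9 °C

Conservation of energy gives ΣQ = 0:
893*2.44*(T − 66.7) + 890*3.93*(T − 7.01) = 0
5676.6 T = 169853
T = 169853/5676.6 ≈ 29.92 °C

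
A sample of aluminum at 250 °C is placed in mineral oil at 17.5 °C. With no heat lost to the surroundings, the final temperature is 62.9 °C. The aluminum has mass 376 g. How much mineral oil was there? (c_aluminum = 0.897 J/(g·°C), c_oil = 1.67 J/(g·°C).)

m ≈ 832 g

Taking heat into each body as positive, Σ m c ΔT = 0:
376×0.897×(62.9 − 250) + m×1.67×(62.9 − 17.5) = 0
75.82 m = 63104
m = 63104/75.82 ≈ 832.3 g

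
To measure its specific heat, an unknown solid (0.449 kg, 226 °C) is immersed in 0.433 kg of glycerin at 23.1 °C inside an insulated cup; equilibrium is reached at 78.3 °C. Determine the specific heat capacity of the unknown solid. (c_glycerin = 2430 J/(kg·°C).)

c ≈ 876 J/(kg·°C)

Setting the total heat transfer to zero:
0.449×c×(78.3 − 226) + 0.433×2430×(78.3 − 23.1) = 0
-66.32 c = -58081
c = -58081/-66.32 ≈ 875.8 J/(kg·°C)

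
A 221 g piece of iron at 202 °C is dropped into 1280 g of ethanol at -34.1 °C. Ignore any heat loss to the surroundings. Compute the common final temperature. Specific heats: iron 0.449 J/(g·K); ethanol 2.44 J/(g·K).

Heat gained plus heat lost sum to zero:
221×0.449×(T − 202) + 1280×2.44×(T − (-34.1)) = 0
3222.4 T = -86457
T = -86457 / 3222.4 = -26.8 °C

T_f ≈ -26.8 °C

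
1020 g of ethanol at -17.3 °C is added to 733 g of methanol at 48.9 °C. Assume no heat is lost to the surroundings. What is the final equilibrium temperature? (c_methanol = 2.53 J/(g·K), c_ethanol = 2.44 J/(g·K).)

Setting the total heat transfer to zero:
733*2.53*(T − 48.9) + 1020*2.44*(T − (-17.3)) = 0
1854.5(T − 48.9) + 2488.8(T − (-17.3)) = 0
(1854.5 + 2488.8) T = 1854.5*48.9 + 2488.8*(-17.3)
T ≈ 10.97 °C

T_f ≈ 11.0 °C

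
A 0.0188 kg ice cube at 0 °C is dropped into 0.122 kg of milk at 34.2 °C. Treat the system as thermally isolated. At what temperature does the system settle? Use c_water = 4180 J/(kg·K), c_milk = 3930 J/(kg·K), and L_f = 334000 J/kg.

Sum of m c ΔT and latent-heat terms is zero:
melt ice: 0.0188·334000 = 6279.2; meltwater 0→T: 0.0188·4180·T = 78.58 T; milk: 479.46(T − 34.2)
558.04 T = 16398 − 6279.2 = 10118
T ≈ 18.13 °C (positive, so assuming full melt was valid).

T_f ≈ 18.1 °C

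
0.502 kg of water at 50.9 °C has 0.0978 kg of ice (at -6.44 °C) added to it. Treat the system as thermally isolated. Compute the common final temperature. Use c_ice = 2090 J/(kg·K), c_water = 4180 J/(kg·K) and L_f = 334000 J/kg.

Heat gained plus heat lost sum to zero:
ice -6.44→0 °C: 0.0978×2090×6.44 = 1316.3; fusion: m_ice L_f = 0.0978×334000 = 32665; meltwater 0→T: 0.0978×4180×T = 408.8 T; water: 2098.4(T − 50.9)
2507.2 T = 106807 − 33982 = 72825
T ≈ 29.05 °C. Since T > 0 °C, the all-ice-melts assumption holds.

T_f ≈ 29.0 °C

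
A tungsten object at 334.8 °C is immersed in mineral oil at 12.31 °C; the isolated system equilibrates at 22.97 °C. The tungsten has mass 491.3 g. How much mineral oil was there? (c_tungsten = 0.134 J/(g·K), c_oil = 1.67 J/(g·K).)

m ≈ 1150 g

Setting the total heat transfer to zero:
491.3·0.134·(22.97 − 334.8) + m·1.67·(22.97 − 12.31) = 0
17.8 m = 20529
m = 20529/17.8 ≈ 1153 g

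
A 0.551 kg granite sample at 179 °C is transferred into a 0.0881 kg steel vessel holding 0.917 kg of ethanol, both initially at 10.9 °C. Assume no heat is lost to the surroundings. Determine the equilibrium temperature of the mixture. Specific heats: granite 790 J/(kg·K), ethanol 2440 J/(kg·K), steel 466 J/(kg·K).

Setting the total heat transfer to zero:
0.551·790·(T − 179) + 0.917·2440·(T − 10.9) + 0.0881·466·(T − 10.9) = 0
435.29(T − 179) + 2237.5(T − 10.9) + 41.05(T − 10.9) = 0
(435.29 + 2237.5 + 41.05) T = 435.29·179 + 2237.5·10.9 + 41.05·10.9
T ≈ 37.86 °C

T_f ≈ 37.9 °C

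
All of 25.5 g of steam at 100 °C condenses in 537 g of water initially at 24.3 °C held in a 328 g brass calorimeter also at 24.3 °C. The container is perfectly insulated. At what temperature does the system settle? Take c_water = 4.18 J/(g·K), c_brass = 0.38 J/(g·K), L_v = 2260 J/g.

Setting the total heat transfer to zero:
latent heat released on condensation: 25.5·2260 = 57630; condensed water 100 °C→T: 106.59(T − 100); original water: 2244.7(T − 24.3); brass cup: 328·0.38·(T − 24.3) = 124.64(T − 24.3)
2475.9 T = 57630 + 10659 + 57574 = 125863
T ≈ 50.84 °C, under the boiling point, so the assumption holds.

T_f ≈ 50.8 °C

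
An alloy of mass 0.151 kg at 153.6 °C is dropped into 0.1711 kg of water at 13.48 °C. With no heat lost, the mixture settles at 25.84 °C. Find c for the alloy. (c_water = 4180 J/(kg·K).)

c ≈ 458 J/(kg·K)

Energy conservation, ΣQ = 0:
0.151·c·(25.84 − 153.6) + 0.1711·4180·(25.84 − 13.48) = 0
-19.29 c = -8839.8
c = -8839.8/-19.29 ≈ 458.2 J/(kg·K)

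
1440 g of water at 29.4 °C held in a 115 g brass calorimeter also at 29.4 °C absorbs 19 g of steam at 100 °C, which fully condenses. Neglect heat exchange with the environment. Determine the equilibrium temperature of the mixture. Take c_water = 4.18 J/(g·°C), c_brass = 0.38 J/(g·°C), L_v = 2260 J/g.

Energy conservation, ΣQ = 0:
steam→water at 100 °C releases m L_v = 19×2260 = 42940
  condensate cools 100→T: 19×4.18×(T − 100) = 79.42(T − 100)
  original water: 6019.2(T − 29.4)
  brass cup: 115×0.38×(T − 29.4) = 43.7(T − 29.4)
6142.3 T = 42940 + 7942 + 178249 = 229131
T ≈ 37.30 °C, under the boiling point, so the assumption holds.

T_f ≈ 37.3 °C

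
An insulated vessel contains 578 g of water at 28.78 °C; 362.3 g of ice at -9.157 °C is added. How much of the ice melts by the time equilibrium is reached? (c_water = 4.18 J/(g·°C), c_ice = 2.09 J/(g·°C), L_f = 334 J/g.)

Cooling the water to 0 °C releases 578×4.18×28.78 = 69534 J.
Warming the ice to 0 °C takes 362.3×2.09×9.157 = 6933.7 J, leaving 62600 J for melting.
Fully melting the ice requires m_ice L_f = 362.3×334 = 121008 J.
62600 J < 121008 J, so only part of the ice melts and the system sits at 0 °C.
m_melted×334 = 62600  ⇒  m_melted ≈ 187.4 g.

m_melted ≈ 187 g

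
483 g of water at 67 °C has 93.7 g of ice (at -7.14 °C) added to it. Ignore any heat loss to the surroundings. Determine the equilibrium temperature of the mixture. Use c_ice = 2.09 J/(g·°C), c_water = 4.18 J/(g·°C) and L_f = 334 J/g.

Energy balance with sensible and latent terms:
warm ice to 0 °C: 93.7×2.09×(0 − (-7.14)) = 1398.2
  fusion: m_ice L_f = 93.7×334 = 31296
  warm the meltwater: 391.67 T
  water cools: 483×4.18×(T − 67) = 2018.9(T − 67)
2410.6 T = 135269 − 32694 = 102575
T ≈ 42.55 °C (positive, so assuming full melt was valid).

T_f ≈ 42.6 °C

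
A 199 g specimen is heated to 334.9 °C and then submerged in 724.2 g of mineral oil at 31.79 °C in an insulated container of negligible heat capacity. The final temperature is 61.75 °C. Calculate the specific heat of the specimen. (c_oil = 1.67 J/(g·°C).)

c ≈ 0.667 J/(g·°C)

Energy conservation, ΣQ = 0:
199·c·(61.75 − 334.9) + 724.2·1.67·(61.75 − 31.79) = 0
-54357 c = -36234
c = -36234/-54357 ≈ 0.6666 J/(g·°C)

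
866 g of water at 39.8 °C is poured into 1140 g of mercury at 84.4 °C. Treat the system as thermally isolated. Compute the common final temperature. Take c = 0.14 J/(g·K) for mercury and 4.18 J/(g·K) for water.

T_f ≈ 41.7 °C

Conservation of energy gives ΣQ = 0:
1140×0.14×(T − 84.4) + 866×4.18×(T − 39.8) = 0
(159.6 + 3619.9) T = 159.6×84.4 + 3619.9×39.8
T = 157541/3779.5 ≈ 41.68 °C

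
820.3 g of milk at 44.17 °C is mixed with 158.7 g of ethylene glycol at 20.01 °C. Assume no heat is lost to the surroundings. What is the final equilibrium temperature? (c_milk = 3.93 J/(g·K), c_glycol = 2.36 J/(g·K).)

Conservation of energy gives ΣQ = 0:
820.3·3.93·(T − 44.17) + 158.7·2.36·(T − 20.01) = 0
(3223.8 + 374.53) T = 3223.8·44.17 + 374.53·20.01
T = 149889 / 3598.3 = 41.7 °C

T_f ≈ 41.7 °C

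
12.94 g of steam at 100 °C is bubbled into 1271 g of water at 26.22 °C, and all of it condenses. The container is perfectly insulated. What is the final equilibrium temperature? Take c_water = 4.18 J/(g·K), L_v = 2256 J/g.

Conservation of energy gives ΣQ = 0:
latent heat released on condensation: 12.94·2256 = 29193
  condensed water 100 °C→T: 54.09(T − 100)
  original water: 5312.8(T − 26.22)
5366.9 T = 29193 + 5408.9 + 139301 = 173903
T ≈ 32.40 °C (< 100 °C, so full condensation is consistent).

T_f ≈ 32.4 °C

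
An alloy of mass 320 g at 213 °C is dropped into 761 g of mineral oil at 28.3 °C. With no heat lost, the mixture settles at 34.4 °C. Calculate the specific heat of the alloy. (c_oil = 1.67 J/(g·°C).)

m_s c (T_s − T_f) = m_oil c_oil (T_f − T_0):
320·c·(213 − 34.4) = 761·1.67·(34.4 − 28.3)
57152 c = 7752.3  ⇒  c ≈ 0.1356 J/(g·°C)

c ≈ 0.136 J/(g·°C)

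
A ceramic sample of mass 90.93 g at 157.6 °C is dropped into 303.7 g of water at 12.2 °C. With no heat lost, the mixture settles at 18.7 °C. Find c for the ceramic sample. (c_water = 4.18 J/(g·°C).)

Heat lost by the ceramic sample = heat gained by the water:
90.93·c·(157.6 − 18.7) = 303.7·4.18·(18.7 − 12.2)
12630 c = 8251.5  ⇒  c ≈ 0.6533 J/(g·°C)

c ≈ 0.653 J/(g·°C)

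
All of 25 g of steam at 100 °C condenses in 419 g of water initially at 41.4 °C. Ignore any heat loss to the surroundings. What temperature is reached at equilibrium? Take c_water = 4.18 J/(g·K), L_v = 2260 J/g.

T_f ≈ 75.1 °C

Let T be the final temperature. ΣQ_i = 0:
condense steam: −25·2260 = −56500
  condensate cools 100→T: 25·4.18·(T − 100) = 104.5(T − 100)
  original water: 1751.4(T − 41.4)
1855.9 T = 56500 + 10450 + 72509 = 139459
T ≈ 75.14 °C — below 100 °C, confirming all the steam condensed.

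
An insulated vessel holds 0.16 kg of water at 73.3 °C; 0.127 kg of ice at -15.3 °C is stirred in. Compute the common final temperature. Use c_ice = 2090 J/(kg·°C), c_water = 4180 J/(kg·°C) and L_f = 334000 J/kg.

Taking heat into each body as positive, Σ m c ΔT = 0:
ice -15.3→0 °C: 0.127×2090×15.3 = 4061.1
  latent heat to melt: 0.127×334000 = 42418
  meltwater 0→T: 0.127×4180×T = 530.86 T
  water: 668.8(T − 73.3)
1199.7 T = 49023 − 46479 = 2544
T ≈ 2.12 °C (positive, so assuming full melt was valid).

T_f ≈ 2.1 °C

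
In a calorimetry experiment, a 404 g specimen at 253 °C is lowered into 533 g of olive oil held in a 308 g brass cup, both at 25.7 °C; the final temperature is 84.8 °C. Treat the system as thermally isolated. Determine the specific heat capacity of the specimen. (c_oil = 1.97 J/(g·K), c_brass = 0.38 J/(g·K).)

c ≈ 1.02 J/(g·K)

Conservation of energy gives ΣQ = 0:
404·c·(84.8 − 253) + 533·1.97·(84.8 − 25.7) + 308·0.38·(84.8 − 25.7) = 0
-67953 c = -68973
c = -68973/-67953 ≈ 1.015 J/(g·K)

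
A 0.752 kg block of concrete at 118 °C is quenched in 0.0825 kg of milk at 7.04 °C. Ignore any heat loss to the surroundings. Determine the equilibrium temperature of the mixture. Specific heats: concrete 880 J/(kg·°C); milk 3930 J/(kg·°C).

T_f is the heat-capacity-weighted average of the initial temperatures:
T_f = (661.76·118 + 324.23·7.04) / (661.76 + 324.23)
    = 80370 / 985.99 ≈ 81.51 °C

T_f ≈ 81.5 °C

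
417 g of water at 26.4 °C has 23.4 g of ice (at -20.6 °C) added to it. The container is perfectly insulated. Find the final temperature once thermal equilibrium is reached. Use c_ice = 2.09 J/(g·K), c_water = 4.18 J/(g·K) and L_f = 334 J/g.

Conservation of energy gives ΣQ = 0:
ice -20.6→0 °C: 23.4×2.09×20.6 = 1007.5; melt ice: 23.4×334 = 7815.6; warm the meltwater: 97.81 T; water: 1743.1(T − 26.4)
1840.9 T = 46017 − 8823.1 = 37194
T ≈ 20.20 °C. Since T > 0 °C, the all-ice-melts assumption holds.

T_f ≈ 20.2 °C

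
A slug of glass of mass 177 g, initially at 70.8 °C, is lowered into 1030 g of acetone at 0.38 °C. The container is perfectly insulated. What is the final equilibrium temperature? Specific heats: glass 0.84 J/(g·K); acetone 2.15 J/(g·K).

T_f ≈ 4.8 °C

T_f is the heat-capacity-weighted average of the initial temperatures:
T_f = (148.68*70.8 + 2214.5*0.38) / (148.68 + 2214.5)
    = 11368 / 2363.2 ≈ 4.81 °C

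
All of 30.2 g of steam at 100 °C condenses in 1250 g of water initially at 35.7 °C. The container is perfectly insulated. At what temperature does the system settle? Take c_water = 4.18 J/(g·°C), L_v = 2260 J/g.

Energy conservation, ΣQ = 0:
condense steam: −30.2·2260 = −68252
  condensate cools 100→T: 30.2·4.18·(T − 100) = 126.24(T − 100)
  water warms: 1250·4.18·(T − 35.7) = 5225(T − 35.7)
5351.2 T = 68252 + 12624 + 186533 = 267408
T ≈ 49.97 °C, under the boiling point, so the assumption holds.

T_f ≈ 50.0 °C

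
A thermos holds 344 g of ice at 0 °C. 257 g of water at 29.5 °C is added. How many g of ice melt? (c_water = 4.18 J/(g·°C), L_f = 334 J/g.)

Cooling the water to 0 °C releases 257×4.18×29.5 = 31691 J.
Melting all 344 g of ice would need 344×334 = 114896 J.
31691 J < 114896 J, so only part of the ice melts and the system sits at 0 °C.
m_melted×334 = 31691  ⇒  m_melted ≈ 94.88 g.

m_melted ≈ 94.9 g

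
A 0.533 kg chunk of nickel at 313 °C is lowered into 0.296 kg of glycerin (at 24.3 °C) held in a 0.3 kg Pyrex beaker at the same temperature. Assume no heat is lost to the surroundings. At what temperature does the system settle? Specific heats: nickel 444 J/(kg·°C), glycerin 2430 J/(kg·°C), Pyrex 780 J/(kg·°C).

T_f ≈ 81.7 °C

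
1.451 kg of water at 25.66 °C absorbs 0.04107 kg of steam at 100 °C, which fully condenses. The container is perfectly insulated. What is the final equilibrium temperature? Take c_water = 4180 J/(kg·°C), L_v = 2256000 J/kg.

T_f ≈ 42.6 °C

Heat gained plus heat lost sum to zero:
condense steam: −0.04107·2256000 = −92654
  condensate cools 100→T: 0.04107·4180·(T − 100) = 171.67(T − 100)
  water warms: 1.451·4180·(T − 25.66) = 6065.2(T − 25.66)
6236.9 T = 92654 + 17167 + 155633 = 265454
T ≈ 42.56 °C, under the boiling point, so the assumption holds.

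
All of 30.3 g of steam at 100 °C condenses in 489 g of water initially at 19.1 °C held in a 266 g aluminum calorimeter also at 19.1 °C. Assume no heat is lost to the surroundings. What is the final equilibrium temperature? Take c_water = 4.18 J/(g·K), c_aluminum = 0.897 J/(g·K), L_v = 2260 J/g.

Net heat exchanged in the isolated system is zero:
latent heat released on condensation: 30.3·2260 = 68478; condensate cools 100→T: 30.3·4.18·(T − 100) = 126.65(T − 100); water warms: 489·4.18·(T − 19.1) = 2044(T − 19.1); aluminum cup: 266·0.897·(T − 19.1) = 238.6(T − 19.1)
2409.3 T = 68478 + 12665 + 43598 = 124741
T ≈ 51.78 °C (< 100 °C, so full condensation is consistent).

T_f ≈ 51.8 °C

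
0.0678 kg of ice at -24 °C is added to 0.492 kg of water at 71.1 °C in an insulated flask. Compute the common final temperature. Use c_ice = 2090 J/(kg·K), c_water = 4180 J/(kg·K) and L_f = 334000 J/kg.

T_f ≈ 51.4 °C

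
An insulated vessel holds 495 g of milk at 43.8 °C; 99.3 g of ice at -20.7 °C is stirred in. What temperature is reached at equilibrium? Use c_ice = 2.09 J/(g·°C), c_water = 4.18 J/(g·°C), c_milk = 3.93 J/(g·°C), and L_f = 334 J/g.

Energy conservation, ΣQ = 0:
ice -20.7→0 °C: 99.3·2.09·20.7 = 4296
  melt ice: 99.3·334 = 33166
  warm the meltwater: 415.07 T
  milk: 1945.4(T − 43.8)
2360.4 T = 85206 − 37462 = 47744
T ≈ 20.23 °C — above 0 °C, consistent with complete melting.

T_f ≈ 20.2 °C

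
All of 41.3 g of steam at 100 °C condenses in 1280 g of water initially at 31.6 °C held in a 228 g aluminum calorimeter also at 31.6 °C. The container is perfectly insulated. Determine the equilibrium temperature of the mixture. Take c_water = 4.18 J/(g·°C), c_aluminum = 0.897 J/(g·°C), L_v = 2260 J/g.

T_f ≈ 50.0 °C

Energy conservation, ΣQ = 0:
steam→water at 100 °C releases m L_v = 41.3·2260 = 93338
  condensate cools 100→T: 41.3·4.18·(T − 100) = 172.63(T − 100)
  water warms: 1280·4.18·(T − 31.6) = 5350.4(T − 31.6)
  aluminum cup: 228·0.897·(T − 31.6) = 204.52(T − 31.6)
5727.5 T = 93338 + 17263 + 175535 = 286137
T ≈ 49.96 °C (< 100 °C, so full condensation is consistent).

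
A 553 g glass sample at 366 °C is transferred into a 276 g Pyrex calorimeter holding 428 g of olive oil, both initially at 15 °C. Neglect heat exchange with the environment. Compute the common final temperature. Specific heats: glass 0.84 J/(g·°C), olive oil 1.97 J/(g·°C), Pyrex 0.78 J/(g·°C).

T_f ≈ 122.1 °C

Heat gained plus heat lost sum to zero:
553·0.84·(T − 366) + 428·1.97·(T − 15) + 276·0.78·(T − 15) = 0
(464.52 + 843.16 + 215.28) T = 464.52·366 + 843.16·15 + 215.28·15
T = 185891 / 1523 = 122 °C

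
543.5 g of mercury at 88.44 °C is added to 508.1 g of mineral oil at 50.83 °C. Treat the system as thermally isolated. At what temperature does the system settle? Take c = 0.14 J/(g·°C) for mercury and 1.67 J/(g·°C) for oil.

T_f ≈ 53.9 °C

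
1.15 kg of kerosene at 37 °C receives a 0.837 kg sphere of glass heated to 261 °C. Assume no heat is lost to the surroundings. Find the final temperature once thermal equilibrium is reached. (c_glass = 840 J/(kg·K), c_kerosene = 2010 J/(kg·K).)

T_f ≈ 89.2 °C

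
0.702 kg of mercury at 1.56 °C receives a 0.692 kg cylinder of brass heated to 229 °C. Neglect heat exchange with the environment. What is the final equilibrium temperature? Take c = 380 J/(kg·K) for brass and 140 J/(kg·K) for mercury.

T_f ≈ 167.1 °C

Energy conservation, ΣQ = 0:
0.692×380×(T − 229) + 0.702×140×(T − 1.56) = 0
262.96(T − 229) + 98.28(T − 1.56) = 0
361.24 T = 60371
T = 60371/361.24 ≈ 167.12 °C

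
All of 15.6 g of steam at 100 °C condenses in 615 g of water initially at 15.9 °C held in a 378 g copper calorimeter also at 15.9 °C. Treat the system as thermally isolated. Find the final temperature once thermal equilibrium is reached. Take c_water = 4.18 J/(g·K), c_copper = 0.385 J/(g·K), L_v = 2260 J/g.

T_f ≈ 30.5 °C

Sum of m c ΔT and latent-heat terms is zero:
steam→water at 100 °C releases m L_v = 15.6×2260 = 35256; condensed water 100 °C→T: 65.21(T − 100); original water: 2570.7(T − 15.9); cup: 145.53(T − 15.9)
2781.4 T = 35256 + 6520.8 + 43188 = 84965
T ≈ 30.55 °C, under the boiling point, so the assumption holds.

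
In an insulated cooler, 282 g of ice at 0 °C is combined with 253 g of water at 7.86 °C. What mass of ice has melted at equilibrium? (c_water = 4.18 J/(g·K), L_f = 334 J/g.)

m_melted ≈ 24.9 g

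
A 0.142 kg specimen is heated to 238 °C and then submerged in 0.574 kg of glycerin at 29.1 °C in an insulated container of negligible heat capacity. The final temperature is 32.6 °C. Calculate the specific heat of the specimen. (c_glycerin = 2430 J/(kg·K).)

c ≈ 167 J/(kg·K)

m_s c (T_s − T_f) = m_glycerin c_glycerin (T_f − T_0):
0.142·c·(238 − 32.6) = 0.574·2430·(32.6 − 29.1)
29.17 c = 4881.9  ⇒  c ≈ 167.4 J/(kg·K)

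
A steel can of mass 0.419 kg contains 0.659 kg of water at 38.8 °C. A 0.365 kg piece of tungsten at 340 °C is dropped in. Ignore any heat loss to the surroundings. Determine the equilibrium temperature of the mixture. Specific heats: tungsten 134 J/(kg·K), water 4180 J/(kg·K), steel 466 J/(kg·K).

T_f ≈ 43.7 °C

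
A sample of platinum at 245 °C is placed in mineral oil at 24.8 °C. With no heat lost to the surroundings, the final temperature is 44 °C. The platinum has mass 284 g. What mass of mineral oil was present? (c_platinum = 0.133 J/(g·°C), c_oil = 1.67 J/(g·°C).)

m ≈ 237 g

Taking heat into each body as positive, Σ m c ΔT = 0:
284·0.133·(44 − 245) + m·1.67·(44 − 24.8) = 0
32.06 m = 7592.2
m = 7592.2/32.06 ≈ 236.8 g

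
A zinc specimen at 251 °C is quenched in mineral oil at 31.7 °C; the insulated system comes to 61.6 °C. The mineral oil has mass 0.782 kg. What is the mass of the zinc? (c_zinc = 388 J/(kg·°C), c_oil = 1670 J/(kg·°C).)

m ≈ 0.531 kg

Setting the total heat transfer to zero:
m·388·(61.6 − 251) + 0.782·1670·(61.6 − 31.7) = 0
-73487 m = -39048
m = -39048/-73487 ≈ 0.5314 kg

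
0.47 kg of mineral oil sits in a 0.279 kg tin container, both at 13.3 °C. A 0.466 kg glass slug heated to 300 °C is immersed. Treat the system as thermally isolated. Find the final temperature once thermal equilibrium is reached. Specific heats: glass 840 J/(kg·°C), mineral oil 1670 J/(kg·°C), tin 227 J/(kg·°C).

T_f ≈ 103.8 °C

Heat gained plus heat lost sum to zero:
0.466*840*(T − 300) + 0.47*1670*(T − 13.3) + 0.279*227*(T − 13.3) = 0
391.44(T − 300) + 784.9(T − 13.3) + 63.33(T − 13.3) = 0
(391.44 + 784.9 + 63.33) T = 391.44*300 + 784.9*13.3 + 63.33*13.3
T = 128713/1239.7 ≈ 103.83 °C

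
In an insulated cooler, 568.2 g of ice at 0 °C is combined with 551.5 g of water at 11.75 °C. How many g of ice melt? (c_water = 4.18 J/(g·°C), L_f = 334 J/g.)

Water can give up m c ΔT = 551.5·4.18·11.75 = 27087 J before reaching 0 °C.
To melt every bit of ice: 568.2·334 = 189779 J.
Since 27087 < 189779 J, not all the ice melts; equilibrium is at 0 °C.
m_melted·334 = 27087  ⇒  m_melted ≈ 81.1 g.

m_melted ≈ 81.1 g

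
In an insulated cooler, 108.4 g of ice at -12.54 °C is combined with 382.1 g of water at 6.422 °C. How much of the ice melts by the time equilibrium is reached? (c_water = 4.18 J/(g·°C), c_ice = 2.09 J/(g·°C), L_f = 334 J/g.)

m_melted ≈ 22.2 g

Heat available from the water dropping to 0 °C: 382.1×4.18×6.422 = 10257 J.
Warming the ice to 0 °C takes 108.4×2.09×12.54 = 2841 J, leaving 7416.1 J for melting.
Melting all 108.4 g of ice would need 108.4×334 = 36206 J.
7416.1 J < 36206 J, so only part of the ice melts and the system sits at 0 °C.
Mass melted = 7416.1/334 ≈ 22.2 g.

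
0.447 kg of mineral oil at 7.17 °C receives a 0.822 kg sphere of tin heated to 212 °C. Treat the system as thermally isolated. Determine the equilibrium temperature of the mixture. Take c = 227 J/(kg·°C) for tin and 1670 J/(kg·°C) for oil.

Energy conservation, ΣQ = 0:
0.822×227×(T − 212) + 0.447×1670×(T − 7.17) = 0
186.59(T − 212) + 746.49(T − 7.17) = 0
933.08 T = 44910
T ≈ 48.13 °C

T_f ≈ 48.1 °C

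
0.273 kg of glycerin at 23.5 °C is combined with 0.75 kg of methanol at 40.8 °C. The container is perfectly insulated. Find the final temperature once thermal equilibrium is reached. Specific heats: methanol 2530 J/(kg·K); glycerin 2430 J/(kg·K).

Heat lost by the methanol equals heat gained by the glycerin:
0.75×2530×(40.8 − T) = 0.273×2430×(T − 23.5)
1897.5(40.8 − T) = 663.39(T − 23.5)
2560.9 T = 93008  ⇒  T ≈ 36.32 °C

T_f ≈ 36.3 °C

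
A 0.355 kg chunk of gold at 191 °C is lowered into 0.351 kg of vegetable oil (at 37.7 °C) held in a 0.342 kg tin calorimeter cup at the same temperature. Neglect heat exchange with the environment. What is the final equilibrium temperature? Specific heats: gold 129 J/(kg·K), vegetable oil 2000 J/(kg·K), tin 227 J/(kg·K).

T_f ≈ 46.2 °C

Energy conservation, ΣQ = 0:
0.355×129×(T − 191) + 0.351×2000×(T − 37.7) + 0.342×227×(T − 37.7) = 0
45.79(T − 191) + 702(T − 37.7) + 77.63(T − 37.7) = 0
(45.79 + 702 + 77.63) T = 45.79×191 + 702×37.7 + 77.63×37.7
T = 38139/825.43 ≈ 46.21 °C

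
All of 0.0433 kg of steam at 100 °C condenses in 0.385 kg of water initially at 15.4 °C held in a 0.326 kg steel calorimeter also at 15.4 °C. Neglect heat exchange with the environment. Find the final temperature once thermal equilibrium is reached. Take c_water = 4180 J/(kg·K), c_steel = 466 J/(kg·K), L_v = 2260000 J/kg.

T_f ≈ 73.7 °C

Heat gained plus heat lost sum to zero:
latent heat released on condensation: 0.0433×2260000 = 97858; condensate cools 100→T: 0.0433×4180×(T − 100) = 180.99(T − 100); original water: 1609.3(T − 15.4); steel cup: 0.326×466×(T − 15.4) = 151.92(T − 15.4)
1942.2 T = 97858 + 18099 + 27123 = 143080
T ≈ 73.67 °C — below 100 °C, confirming all the steam condensed.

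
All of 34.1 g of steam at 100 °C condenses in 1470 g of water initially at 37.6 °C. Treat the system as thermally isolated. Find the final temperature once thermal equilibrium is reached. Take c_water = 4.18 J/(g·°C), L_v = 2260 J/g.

Energy conservation, ΣQ = 0:
latent heat released on condensation: 34.1·2260 = 77066; condensed water 100 °C→T: 142.54(T − 100); water warms: 1470·4.18·(T − 37.6) = 6144.6(T − 37.6)
6287.1 T = 77066 + 14254 + 231037 = 322357
T ≈ 51.27 °C — below 100 °C, confirming all the steam condensed.

T_f ≈ 51.3 °C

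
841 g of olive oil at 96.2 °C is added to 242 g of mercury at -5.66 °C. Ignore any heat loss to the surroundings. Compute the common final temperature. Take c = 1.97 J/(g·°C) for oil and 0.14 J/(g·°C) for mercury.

Heat lost by the oil equals heat gained by the mercury:
841×1.97×(96.2 − T) = 242×0.14×(T − (-5.66))
1656.8(96.2 − T) = 33.88(T − (-5.66))
1690.7 T = 159190  ⇒  T ≈ 94.16 °C

T_f ≈ 94.2 °C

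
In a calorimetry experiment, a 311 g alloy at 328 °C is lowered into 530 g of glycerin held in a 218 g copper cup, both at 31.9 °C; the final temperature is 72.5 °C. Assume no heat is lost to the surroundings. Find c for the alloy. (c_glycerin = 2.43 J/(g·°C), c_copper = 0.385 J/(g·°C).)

c ≈ 0.701 J/(g·°C)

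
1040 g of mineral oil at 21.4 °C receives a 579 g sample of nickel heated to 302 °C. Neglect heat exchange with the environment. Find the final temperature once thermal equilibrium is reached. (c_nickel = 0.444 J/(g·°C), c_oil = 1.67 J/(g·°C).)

T_f ≈ 57.6 °C

With ΣQ=0 the equilibrium temperature is the m·c-weighted mean:
T_f = (257.08*302 + 1736.8*21.4) / (257.08 + 1736.8)
    = 114804 / 1993.9 ≈ 57.58 °C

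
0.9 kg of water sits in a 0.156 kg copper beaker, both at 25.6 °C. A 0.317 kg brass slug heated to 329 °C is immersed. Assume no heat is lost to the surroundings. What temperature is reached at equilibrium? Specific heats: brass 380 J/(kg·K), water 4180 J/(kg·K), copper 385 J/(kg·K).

Conservation of energy gives ΣQ = 0:
0.317×380×(T − 329) + 0.9×4180×(T − 25.6) + 0.156×385×(T − 25.6) = 0
3942.5 T = 137476
T ≈ 34.87 °C

T_f ≈ 34.9 °C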